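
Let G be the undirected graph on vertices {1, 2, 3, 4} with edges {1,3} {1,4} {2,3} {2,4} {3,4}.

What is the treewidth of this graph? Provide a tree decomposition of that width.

Treewidth 2.
One optimal decomposition is:
Bags: B1 = {1, 3, 4}  B2 = {2, 3, 4}
Tree: B1–B2

Every bag has size at most 3, so the width is 3 − 1 = 2 and tw(G) ≤ 2. For the lower bound, the 3 vertices {1, 3, 4} are pairwise adjacent, and any tree decomposition puts a clique entirely inside one bag — forcing width ≥ 2. Hence tw(G) = 2 exactly.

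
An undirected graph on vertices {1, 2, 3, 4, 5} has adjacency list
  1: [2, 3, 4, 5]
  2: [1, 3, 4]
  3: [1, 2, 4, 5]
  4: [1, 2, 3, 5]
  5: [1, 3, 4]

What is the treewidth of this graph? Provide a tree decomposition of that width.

The largest bag has 4 vertices, giving width 3; this decomposition certifies tw(G) ≤ 3. Conversely, {1, 2, 3, 4} is a clique of size 4, and the vertices of any clique must share a bag in every tree decomposition; so some bag has ≥ 4 vertices and tw(G) ≥ 3. Therefore the treewidth is 3.

Treewidth 3.
One such decomposition:
Bags: B1 = {1, 2, 3, 4}  B2 = {1, 3, 4, 5}
Tree: B1–B2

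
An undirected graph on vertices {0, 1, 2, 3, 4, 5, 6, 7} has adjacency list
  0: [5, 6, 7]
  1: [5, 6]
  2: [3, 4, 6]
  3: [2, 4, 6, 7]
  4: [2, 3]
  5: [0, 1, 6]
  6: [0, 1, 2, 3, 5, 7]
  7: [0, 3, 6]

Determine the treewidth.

2

A width-2 tree decomposition is:
Bags: B1 = {0, 6, 7}  B2 = {3, 6, 7}  B3 = {0, 5, 6}  B4 = {2, 3, 6}  B5 = {2, 3, 4}  B6 = {1, 5, 6}
Tree: B1–B2, B1–B3, B2–B4, B4–B5, B3–B6
Every bag has size at most 3, so the width is 3 − 1 = 2 and tw(G) ≤ 2. For the lower bound, the 3 vertices {2, 3, 4} are pairwise adjacent, and any tree decomposition puts a clique entirely inside one bag — forcing width ≥ 2. Combining the bounds, tw(G) = 2.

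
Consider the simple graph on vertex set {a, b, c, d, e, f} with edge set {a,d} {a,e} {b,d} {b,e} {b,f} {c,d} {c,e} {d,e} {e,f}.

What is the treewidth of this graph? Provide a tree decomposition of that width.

The largest bag has 3 vertices, giving width 2; this decomposition certifies tw(G) ≤ 2. For the lower bound, the 3 vertices {c, d, e} are pairwise adjacent, and any tree decomposition puts a clique entirely inside one bag — forcing width ≥ 2. Hence tw(G) = 2 exactly.

Treewidth 2.
One optimal decomposition is:
Bags: B1 = {a, d, e}  B2 = {c, d, e}  B3 = {b, d, e}  B4 = {b, e, f}
Tree: B1–B2, B1–B3, B3–B4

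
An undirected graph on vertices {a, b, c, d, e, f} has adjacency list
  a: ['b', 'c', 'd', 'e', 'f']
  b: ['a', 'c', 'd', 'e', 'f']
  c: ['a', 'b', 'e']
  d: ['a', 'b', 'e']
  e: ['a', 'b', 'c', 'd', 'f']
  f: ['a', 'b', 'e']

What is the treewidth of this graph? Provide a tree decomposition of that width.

Treewidth 3.
Bags: B1 = {a, b, c, e}  B2 = {a, b, e, f}  B3 = {a, b, d, e}
Tree: B1–B2, B1–B3

Each bag holds 4 vertices, so the decomposition has width 3, which upper-bounds the treewidth. For the lower bound, the 4 vertices {a, b, d, e} are pairwise adjacent, and any tree decomposition puts a clique entirely inside one bag — forcing width ≥ 3. Therefore the treewidth is 3.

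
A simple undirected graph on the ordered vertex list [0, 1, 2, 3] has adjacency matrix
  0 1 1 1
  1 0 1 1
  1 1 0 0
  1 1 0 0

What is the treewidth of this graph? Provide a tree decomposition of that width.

Each bag holds 3 vertices, so the decomposition has width 2, which upper-bounds the treewidth. Conversely, {0, 1, 2} is a clique of size 3, and the vertices of any clique must share a bag in every tree decomposition; so some bag has ≥ 3 vertices and tw(G) ≥ 2. Therefore the treewidth is 2.

Treewidth 2.
Bags: B1 = {0, 1, 2}  B2 = {0, 1, 3}
Tree: B1–B2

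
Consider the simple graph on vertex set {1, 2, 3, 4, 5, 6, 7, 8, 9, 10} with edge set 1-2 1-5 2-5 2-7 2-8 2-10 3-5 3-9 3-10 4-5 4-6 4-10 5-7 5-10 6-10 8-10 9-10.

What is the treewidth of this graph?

A width-2 tree decomposition is:
Bags: B1 = {3, 5, 10}  B2 = {4, 5, 10}  B3 = {2, 5, 10}  B4 = {1, 2, 5}  B5 = {3, 9, 10}  B6 = {4, 6, 10}  B7 = {2, 8, 10}  B8 = {2, 5, 7}
Tree: B1–B2, B1–B3, B3–B4, B1–B5, B2–B6, B3–B7, B3–B8
Every bag has size at most 3, so the width is 3 − 1 = 2 and tw(G) ≤ 2. Conversely, {1, 2, 5} is a clique of size 3, and the vertices of any clique must share a bag in every tree decomposition; so some bag has ≥ 3 vertices and tw(G) ≥ 2. Combining the bounds, tw(G) = 2.

2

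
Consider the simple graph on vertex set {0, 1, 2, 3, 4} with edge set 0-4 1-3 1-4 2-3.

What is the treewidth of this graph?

A width-1 tree decomposition is:
Bags: B1 = {1, 3}  B2 = {1, 4}  B3 = {2, 3}  B4 = {0, 4}
Tree: B1–B2, B1–B3, B2–B4
Each bag holds 2 vertices, so the decomposition has width 1, which upper-bounds the treewidth. G has an edge, so its treewidth is at least 1. Combining the bounds, tw(G) = 1.

1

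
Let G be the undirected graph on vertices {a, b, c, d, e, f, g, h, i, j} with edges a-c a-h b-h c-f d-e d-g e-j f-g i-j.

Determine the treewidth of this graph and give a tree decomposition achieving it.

Every bag has size at most 2, so the width is 2 − 1 = 1 and tw(G) ≤ 1. Since G has at least one edge (e.g. b–h), it is not an edgeless graph, so tw(G) ≥ 1. Therefore the treewidth is 1.

Treewidth 1.
Bags: B1 = {b, h}  B2 = {a, h}  B3 = {a, c}  B4 = {c, f}  B5 = {f, g}  B6 = {d, g}  B7 = {d, e}  B8 = {e, j}  B9 = {i, j}
Tree: B1–B2, B2–B3, B3–B4, B4–B5, B5–B6, B6–B7, B7–B8, B8–B9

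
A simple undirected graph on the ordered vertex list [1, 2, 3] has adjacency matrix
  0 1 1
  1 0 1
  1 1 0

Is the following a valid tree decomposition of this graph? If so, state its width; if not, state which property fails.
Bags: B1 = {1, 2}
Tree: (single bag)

A tree decomposition must satisfy three properties: every vertex lies in some bag; for every edge, both endpoints lie together in some bag; and for every vertex, the bags containing it form a connected subtree. Here vertex 3 appears in no bag, so the decomposition is invalid.

No — vertex 3 appears in no bag.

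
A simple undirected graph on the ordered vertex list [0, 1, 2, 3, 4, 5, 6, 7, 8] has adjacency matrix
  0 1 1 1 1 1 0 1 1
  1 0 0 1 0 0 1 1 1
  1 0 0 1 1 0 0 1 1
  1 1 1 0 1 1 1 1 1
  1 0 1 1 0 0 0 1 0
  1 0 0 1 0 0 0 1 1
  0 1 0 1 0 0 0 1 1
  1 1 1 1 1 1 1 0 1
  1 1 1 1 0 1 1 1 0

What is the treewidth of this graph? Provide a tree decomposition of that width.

Each bag holds 5 vertices, so the decomposition has width 4, which upper-bounds the treewidth. Conversely, {0, 1, 3, 7, 8} is a clique of size 5, and the vertices of any clique must share a bag in every tree decomposition; so some bag has ≥ 5 vertices and tw(G) ≥ 4. Therefore the treewidth is 4.

Treewidth 4.
One such decomposition:
Bags: B1 = {0, 1, 3, 7, 8}  B2 = {0, 2, 3, 7, 8}  B3 = {0, 2, 3, 4, 7}  B4 = {1, 3, 6, 7, 8}  B5 = {0, 3, 5, 7, 8}
Tree: B1–B2, B2–B3, B1–B4, B2–B5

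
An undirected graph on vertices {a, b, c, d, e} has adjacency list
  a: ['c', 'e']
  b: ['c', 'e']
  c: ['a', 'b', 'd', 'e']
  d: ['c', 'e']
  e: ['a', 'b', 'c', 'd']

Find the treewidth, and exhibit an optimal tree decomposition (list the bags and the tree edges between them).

Each bag holds 3 vertices, so the decomposition has width 2, which upper-bounds the treewidth. Conversely, {c, d, e} is a clique of size 3, and the vertices of any clique must share a bag in every tree decomposition; so some bag has ≥ 3 vertices and tw(G) ≥ 2. Combining the bounds, tw(G) = 2.

Treewidth 2.
One such decomposition:
Bags: B1 = {a, c, e}  B2 = {c, d, e}  B3 = {b, c, e}
Tree: B1–B2, B2–B3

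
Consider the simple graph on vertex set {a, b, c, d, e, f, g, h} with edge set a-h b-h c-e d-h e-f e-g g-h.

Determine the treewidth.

1

A width-1 tree decomposition is:
Bags: B1 = {e, g}  B2 = {g, h}  B3 = {b, h}  B4 = {d, h}  B5 = {e, f}  B6 = {a, h}  B7 = {c, e}
Tree: B1–B2, B2–B3, B2–B4, B1–B5, B3–B6, B5–B7
The largest bag has 2 vertices, giving width 1; this decomposition certifies tw(G) ≤ 1. Any graph with an edge has treewidth ≥ 1, and G has the edge e–g. The upper and lower bounds meet at 1, so that is the treewidth.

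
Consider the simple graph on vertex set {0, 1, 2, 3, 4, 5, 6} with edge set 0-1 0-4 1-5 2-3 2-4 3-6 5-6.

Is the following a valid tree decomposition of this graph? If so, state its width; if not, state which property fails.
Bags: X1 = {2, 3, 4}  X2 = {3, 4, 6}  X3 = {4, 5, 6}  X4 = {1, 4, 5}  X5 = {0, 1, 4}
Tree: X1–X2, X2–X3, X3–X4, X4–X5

Checking the three conditions: (i) the bags cover all of {0, 1, 2, 3, 4, 5, 6}; (ii) for each edge, some bag contains both endpoints; (iii) the bags containing any fixed vertex form a subtree. All hold, so the decomposition is valid with width 3 − 1 = 2.

Yes; width 2.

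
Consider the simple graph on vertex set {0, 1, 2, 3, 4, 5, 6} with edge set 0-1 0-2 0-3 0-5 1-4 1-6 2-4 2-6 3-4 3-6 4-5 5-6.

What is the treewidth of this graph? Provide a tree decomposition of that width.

Treewidth 3.
One optimal decomposition is:
Bags: B1 = {0, 1, 4, 6}  B2 = {0, 3, 4, 6}  B3 = {0, 2, 4, 6}  B4 = {0, 4, 5, 6}
Tree: B1–B2, B2–B3, B3–B4

Every bag has size at most 4, so the width is 4 − 1 = 3 and tw(G) ≤ 3. For the lower bound: the 4 vertex sets {0,1}, {3,6}, {4}, {2} are disjoint, each induces a connected subgraph, and every pair is joined by at least one edge of G. Contracting each set to a single vertex therefore yields K_{4} as a minor, and since treewidth is minor-monotone, tw(G) ≥ tw(K_{4}) = 3. Hence tw(G) = 3 exactly.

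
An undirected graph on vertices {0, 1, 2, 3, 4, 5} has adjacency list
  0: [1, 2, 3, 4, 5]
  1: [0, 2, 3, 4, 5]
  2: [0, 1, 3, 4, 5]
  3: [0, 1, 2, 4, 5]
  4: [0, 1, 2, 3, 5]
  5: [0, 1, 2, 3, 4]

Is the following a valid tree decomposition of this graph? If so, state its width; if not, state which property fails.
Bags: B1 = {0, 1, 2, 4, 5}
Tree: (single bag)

No — vertex 3 appears in no bag.

A tree decomposition must satisfy three properties: every vertex lies in some bag; for every edge, both endpoints lie together in some bag; and for every vertex, the bags containing it form a connected subtree. Here vertex 3 appears in no bag, so the decomposition is invalid.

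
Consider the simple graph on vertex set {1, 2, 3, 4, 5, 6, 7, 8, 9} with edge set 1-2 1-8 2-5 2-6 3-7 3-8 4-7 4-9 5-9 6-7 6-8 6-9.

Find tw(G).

A width-3 tree decomposition is:
Bags: B1 = {2, 4, 5, 9}  B2 = {2, 4, 6, 9}  B3 = {2, 4, 6, 7}  B4 = {1, 2, 6, 7}  B5 = {1, 6, 7, 8}  B6 = {1, 3, 7, 8}
Tree: B1–B2, B2–B3, B3–B4, B4–B5, B5–B6
The largest bag has 4 vertices, giving width 3; this decomposition certifies tw(G) ≤ 3. For the lower bound: the 4 vertex sets {4,5,9}, {2}, {6}, {1,3,7,8} are disjoint, each induces a connected subgraph, and every pair is joined by at least one edge of G. Contracting each set to a single vertex therefore yields K_{4} as a minor, and since treewidth is minor-monotone, tw(G) ≥ tw(K_{4}) = 3. The upper and lower bounds meet at 3, so that is the treewidth.

3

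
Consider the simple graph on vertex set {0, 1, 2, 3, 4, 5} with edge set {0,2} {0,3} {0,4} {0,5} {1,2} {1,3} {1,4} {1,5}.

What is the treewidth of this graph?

2

A width-2 tree decomposition is:
Bags: B1 = {0, 1, 4}  B2 = {0, 1, 3}  B3 = {0, 1, 2}  B4 = {0, 1, 5}
Tree: B1–B2, B2–B3, B3–B4
Each bag holds 3 vertices, so the decomposition has width 2, which upper-bounds the treewidth. For the lower bound, G contains the cycle 4–1–3–0–4, so G is not a forest; only forests have treewidth ≤ 1, hence tw(G) ≥ 2. The upper and lower bounds meet at 2, so that is the treewidth.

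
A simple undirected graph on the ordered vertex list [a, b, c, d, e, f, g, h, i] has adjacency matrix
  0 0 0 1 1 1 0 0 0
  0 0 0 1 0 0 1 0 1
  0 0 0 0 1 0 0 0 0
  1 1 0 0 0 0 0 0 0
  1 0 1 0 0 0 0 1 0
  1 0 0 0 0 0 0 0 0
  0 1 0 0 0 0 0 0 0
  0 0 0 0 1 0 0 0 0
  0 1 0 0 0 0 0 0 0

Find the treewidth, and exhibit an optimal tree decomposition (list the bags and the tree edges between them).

Treewidth 1.
One optimal decomposition is:
Bags: B1 = {a, e}  B2 = {a, f}  B3 = {a, d}  B4 = {b, d}  B5 = {b, g}  B6 = {e, h}  B7 = {c, e}  B8 = {b, i}
Tree: B1–B2, B1–B3, B3–B4, B4–B5, B1–B6, B1–B7, B4–B8

The largest bag has 2 vertices, giving width 1; this decomposition certifies tw(G) ≤ 1. Any graph with an edge has treewidth ≥ 1, and G has the edge a–e. Combining the bounds, tw(G) = 1.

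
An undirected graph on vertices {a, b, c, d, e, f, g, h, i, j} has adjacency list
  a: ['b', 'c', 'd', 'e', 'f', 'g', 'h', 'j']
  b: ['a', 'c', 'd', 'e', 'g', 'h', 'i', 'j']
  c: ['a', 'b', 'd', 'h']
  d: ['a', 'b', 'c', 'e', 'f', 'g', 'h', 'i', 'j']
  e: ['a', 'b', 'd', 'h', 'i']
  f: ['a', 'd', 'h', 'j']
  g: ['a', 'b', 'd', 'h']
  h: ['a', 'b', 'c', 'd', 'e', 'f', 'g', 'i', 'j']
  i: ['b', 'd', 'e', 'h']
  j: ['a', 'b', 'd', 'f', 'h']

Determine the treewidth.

A width-4 tree decomposition is:
Bags: B1 = {a, b, d, h, j}  B2 = {a, b, d, e, h}  B3 = {a, b, c, d, h}  B4 = {a, d, f, h, j}  B5 = {b, d, e, h, i}  B6 = {a, b, d, g, h}
Tree: B1–B2, B1–B3, B1–B4, B2–B5, B1–B6
The largest bag has 5 vertices, giving width 4; this decomposition certifies tw(G) ≤ 4. Conversely, {a, d, f, h, j} is a clique of size 5, and the vertices of any clique must share a bag in every tree decomposition; so some bag has ≥ 5 vertices and tw(G) ≥ 4. Hence tw(G) = 4 exactly.

4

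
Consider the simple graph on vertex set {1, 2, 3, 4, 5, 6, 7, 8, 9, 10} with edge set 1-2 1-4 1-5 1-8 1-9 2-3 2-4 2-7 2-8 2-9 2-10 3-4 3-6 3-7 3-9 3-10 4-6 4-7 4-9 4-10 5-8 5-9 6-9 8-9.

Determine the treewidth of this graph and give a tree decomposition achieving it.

Every bag has size at most 4, so the width is 4 − 1 = 3 and tw(G) ≤ 3. Conversely, {1, 2, 8, 9} is a clique of size 4, and the vertices of any clique must share a bag in every tree decomposition; so some bag has ≥ 4 vertices and tw(G) ≥ 3. Therefore the treewidth is 3.

Treewidth 3.
One such decomposition:
Bags: B1 = {2, 3, 4, 9}  B2 = {2, 3, 4, 7}  B3 = {2, 3, 4, 10}  B4 = {1, 2, 4, 9}  B5 = {1, 2, 8, 9}  B6 = {1, 5, 8, 9}  B7 = {3, 4, 6, 9}
Tree: B1–B2, B1–B3, B1–B4, B4–B5, B5–B6, B1–B7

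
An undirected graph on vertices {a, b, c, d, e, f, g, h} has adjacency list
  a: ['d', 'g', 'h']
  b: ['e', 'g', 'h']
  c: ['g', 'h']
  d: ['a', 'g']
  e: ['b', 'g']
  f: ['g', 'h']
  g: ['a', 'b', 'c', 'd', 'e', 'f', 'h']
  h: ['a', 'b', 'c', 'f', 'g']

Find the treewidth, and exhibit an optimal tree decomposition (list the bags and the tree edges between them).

Treewidth 2.
One such decomposition:
Bags: B1 = {b, g, h}  B2 = {f, g, h}  B3 = {a, g, h}  B4 = {a, d, g}  B5 = {b, e, g}  B6 = {c, g, h}
Tree: B1–B2, B1–B3, B3–B4, B1–B5, B2–B6

Every bag has size at most 3, so the width is 3 − 1 = 2 and tw(G) ≤ 2. For the lower bound, the 3 vertices {a, d, g} are pairwise adjacent, and any tree decomposition puts a clique entirely inside one bag — forcing width ≥ 2. Combining the bounds, tw(G) = 2.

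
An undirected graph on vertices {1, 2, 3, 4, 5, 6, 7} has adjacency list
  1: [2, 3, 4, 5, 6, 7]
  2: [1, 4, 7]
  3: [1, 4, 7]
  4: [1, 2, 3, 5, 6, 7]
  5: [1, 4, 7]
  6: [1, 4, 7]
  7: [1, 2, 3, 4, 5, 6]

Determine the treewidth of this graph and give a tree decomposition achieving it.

Every bag has size at most 4, so the width is 4 − 1 = 3 and tw(G) ≤ 3. Conversely, {1, 2, 4, 7} is a clique of size 4, and the vertices of any clique must share a bag in every tree decomposition; so some bag has ≥ 4 vertices and tw(G) ≥ 3. Combining the bounds, tw(G) = 3.

Treewidth 3.
One such decomposition:
Bags: B1 = {1, 3, 4, 7}  B2 = {1, 4, 5, 7}  B3 = {1, 4, 6, 7}  B4 = {1, 2, 4, 7}
Tree: B1–B2, B2–B3, B2–B4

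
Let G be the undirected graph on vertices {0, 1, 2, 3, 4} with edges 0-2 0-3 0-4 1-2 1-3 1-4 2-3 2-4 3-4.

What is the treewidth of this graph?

A width-3 tree decomposition is:
Bags: B1 = {1, 2, 3, 4}  B2 = {0, 2, 3, 4}
Tree: B1–B2
The largest bag has 4 vertices, giving width 3; this decomposition certifies tw(G) ≤ 3. On the other hand G contains the 4-clique {0, 2, 3, 4}. A clique must lie in a single bag of any decomposition, so no decomposition can have width below 3. Hence tw(G) = 3 exactly.

3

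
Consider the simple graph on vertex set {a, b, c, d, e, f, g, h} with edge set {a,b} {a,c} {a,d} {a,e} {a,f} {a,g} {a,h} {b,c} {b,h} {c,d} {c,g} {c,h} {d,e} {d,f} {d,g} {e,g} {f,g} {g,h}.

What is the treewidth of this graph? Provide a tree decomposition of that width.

Treewidth 3.
One optimal decomposition is:
Bags: B1 = {a, d, e, g}  B2 = {a, d, f, g}  B3 = {a, c, d, g}  B4 = {a, c, g, h}  B5 = {a, b, c, h}
Tree: B1–B2, B2–B3, B3–B4, B4–B5

Every bag has size at most 4, so the width is 4 − 1 = 3 and tw(G) ≤ 3. Conversely, {a, d, e, g} is a clique of size 4, and the vertices of any clique must share a bag in every tree decomposition; so some bag has ≥ 4 vertices and tw(G) ≥ 3. Hence tw(G) = 3 exactly.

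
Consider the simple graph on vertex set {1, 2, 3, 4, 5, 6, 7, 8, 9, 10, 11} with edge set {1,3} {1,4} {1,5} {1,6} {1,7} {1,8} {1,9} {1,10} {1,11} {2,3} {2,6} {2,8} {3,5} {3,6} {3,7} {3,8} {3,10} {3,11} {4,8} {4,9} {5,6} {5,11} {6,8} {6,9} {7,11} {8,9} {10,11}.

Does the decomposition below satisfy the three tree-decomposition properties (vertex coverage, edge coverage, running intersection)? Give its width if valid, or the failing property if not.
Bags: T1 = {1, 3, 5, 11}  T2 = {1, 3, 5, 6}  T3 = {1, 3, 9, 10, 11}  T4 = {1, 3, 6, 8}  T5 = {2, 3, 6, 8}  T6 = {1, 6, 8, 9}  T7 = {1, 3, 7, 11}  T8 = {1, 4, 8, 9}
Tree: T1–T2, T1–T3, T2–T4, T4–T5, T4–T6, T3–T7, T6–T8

A tree decomposition must satisfy three properties: every vertex lies in some bag; for every edge, both endpoints lie together in some bag; and for every vertex, the bags containing it form a connected subtree. Here bags containing vertex 9 are not connected in the tree, so the decomposition is invalid.

No — bags containing vertex 9 are not connected in the tree.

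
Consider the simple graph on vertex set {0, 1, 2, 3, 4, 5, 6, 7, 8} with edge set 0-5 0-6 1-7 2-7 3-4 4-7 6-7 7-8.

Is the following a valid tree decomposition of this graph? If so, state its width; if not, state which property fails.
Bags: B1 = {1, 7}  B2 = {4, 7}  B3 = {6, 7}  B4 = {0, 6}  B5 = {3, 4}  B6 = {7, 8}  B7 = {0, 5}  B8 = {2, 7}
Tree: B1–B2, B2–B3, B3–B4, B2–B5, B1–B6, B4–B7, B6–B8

Yes; width 1.

Vertex coverage: the bags together contain {0, 1, 2, 3, 4, 5, 6, 7, 8}, the full vertex set. Edge coverage: each edge of G has both endpoints in at least one bag. Running intersection: for every vertex, the bags containing it form a connected subtree. All three properties hold, so this is a valid tree decomposition of width max|bag| − 1 = 1, and hence tw(G) ≤ 1.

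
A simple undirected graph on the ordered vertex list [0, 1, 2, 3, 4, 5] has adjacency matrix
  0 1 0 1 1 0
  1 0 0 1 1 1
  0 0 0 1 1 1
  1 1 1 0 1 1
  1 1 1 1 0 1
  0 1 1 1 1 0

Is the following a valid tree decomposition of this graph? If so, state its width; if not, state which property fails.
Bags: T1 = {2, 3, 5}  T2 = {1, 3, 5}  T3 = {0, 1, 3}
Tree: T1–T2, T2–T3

A tree decomposition must satisfy three properties: every vertex lies in some bag; for every edge, both endpoints lie together in some bag; and for every vertex, the bags containing it form a connected subtree. Here vertex 4 appears in no bag, so the decomposition is invalid.

No — vertex 4 appears in no bag.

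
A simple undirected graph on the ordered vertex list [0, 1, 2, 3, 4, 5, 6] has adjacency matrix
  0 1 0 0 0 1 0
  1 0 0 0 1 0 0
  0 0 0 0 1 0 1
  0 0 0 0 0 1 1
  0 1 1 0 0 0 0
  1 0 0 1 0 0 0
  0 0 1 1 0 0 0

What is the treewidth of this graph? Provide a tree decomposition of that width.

Treewidth 2.
Bags: B1 = {1, 2, 4}  B2 = {1, 2, 6}  B3 = {1, 3, 6}  B4 = {1, 3, 5}  B5 = {0, 1, 5}
Tree: B1–B2, B2–B3, B3–B4, B4–B5

Each bag holds 3 vertices, so the decomposition has width 2, which upper-bounds the treewidth. The edges 1–4–2–6–3–5–0–1 form a cycle, so G is not a tree and its treewidth is at least 2. The upper and lower bounds meet at 2, so that is the treewidth.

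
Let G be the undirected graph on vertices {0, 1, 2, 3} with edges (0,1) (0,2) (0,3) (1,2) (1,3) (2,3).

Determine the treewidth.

A width-3 tree decomposition is:
Bags: B1 = {0, 1, 2, 3}
Tree: (single bag)
A single bag containing all 4 vertices is trivially a valid decomposition of width 3. On the other hand G contains the 4-clique {0, 1, 2, 3}. A clique must lie in a single bag of any decomposition, so no decomposition can have width below 3. The upper and lower bounds meet at 3, so that is the treewidth.

3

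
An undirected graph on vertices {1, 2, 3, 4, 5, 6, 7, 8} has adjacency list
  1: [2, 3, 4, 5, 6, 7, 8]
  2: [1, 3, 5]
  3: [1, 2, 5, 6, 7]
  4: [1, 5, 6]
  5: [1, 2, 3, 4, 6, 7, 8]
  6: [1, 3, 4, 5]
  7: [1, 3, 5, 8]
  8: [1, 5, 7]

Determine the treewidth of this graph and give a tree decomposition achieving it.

Treewidth 3.
Bags: B1 = {1, 5, 7, 8}  B2 = {1, 3, 5, 7}  B3 = {1, 3, 5, 6}  B4 = {1, 2, 3, 5}  B5 = {1, 4, 5, 6}
Tree: B1–B2, B2–B3, B3–B4, B3–B5

Each bag holds 4 vertices, so the decomposition has width 3, which upper-bounds the treewidth. For the lower bound, the 4 vertices {1, 5, 7, 8} are pairwise adjacent, and any tree decomposition puts a clique entirely inside one bag — forcing width ≥ 3. The upper and lower bounds meet at 3, so that is the treewidth.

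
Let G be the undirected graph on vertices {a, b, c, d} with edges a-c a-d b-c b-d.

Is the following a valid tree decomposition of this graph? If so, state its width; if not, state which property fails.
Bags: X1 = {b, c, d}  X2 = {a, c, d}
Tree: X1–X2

Checking the three conditions: (i) the bags cover all of {a, b, c, d}; (ii) for each edge, some bag contains both endpoints; (iii) the bags containing any fixed vertex form a subtree. All hold, so the decomposition is valid with width 3 − 1 = 2.

Yes; width 2.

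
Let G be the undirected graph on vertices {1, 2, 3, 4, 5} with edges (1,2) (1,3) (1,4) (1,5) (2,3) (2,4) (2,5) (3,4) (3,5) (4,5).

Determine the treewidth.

A width-4 tree decomposition is:
Bags: B1 = {1, 2, 3, 4, 5}
Tree: (single bag)
A single bag containing all 5 vertices is trivially a valid decomposition of width 4. For the lower bound, the 5 vertices {1, 2, 3, 4, 5} are pairwise adjacent, and any tree decomposition puts a clique entirely inside one bag — forcing width ≥ 4. Therefore the treewidth is 4.

4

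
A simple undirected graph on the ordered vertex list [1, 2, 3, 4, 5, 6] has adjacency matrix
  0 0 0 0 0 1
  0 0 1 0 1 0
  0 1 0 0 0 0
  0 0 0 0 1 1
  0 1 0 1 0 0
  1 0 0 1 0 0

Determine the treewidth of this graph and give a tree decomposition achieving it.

Every bag has size at most 2, so the width is 2 − 1 = 1 and tw(G) ≤ 1. Since G has at least one edge (e.g. 3–2), it is not an edgeless graph, so tw(G) ≥ 1. Therefore the treewidth is 1.

Treewidth 1.
One optimal decomposition is:
Bags: B1 = {2, 3}  B2 = {2, 5}  B3 = {4, 5}  B4 = {4, 6}  B5 = {1, 6}
Tree: B1–B2, B2–B3, B3–B4, B4–B5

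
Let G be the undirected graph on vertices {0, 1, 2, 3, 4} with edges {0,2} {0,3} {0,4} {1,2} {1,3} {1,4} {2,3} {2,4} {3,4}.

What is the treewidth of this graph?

A width-3 tree decomposition is:
Bags: B1 = {0, 2, 3, 4}  B2 = {1, 2, 3, 4}
Tree: B1–B2
The largest bag has 4 vertices, giving width 3; this decomposition certifies tw(G) ≤ 3. For the lower bound, the 4 vertices {0, 2, 3, 4} are pairwise adjacent, and any tree decomposition puts a clique entirely inside one bag — forcing width ≥ 3. Combining the bounds, tw(G) = 3.

3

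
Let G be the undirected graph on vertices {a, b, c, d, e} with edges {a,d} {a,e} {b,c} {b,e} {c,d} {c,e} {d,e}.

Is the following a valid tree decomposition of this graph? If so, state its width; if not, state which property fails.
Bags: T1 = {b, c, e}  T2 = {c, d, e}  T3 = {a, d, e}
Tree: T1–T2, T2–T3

Vertex coverage: the bags together contain {a, b, c, d, e}, the full vertex set. Edge coverage: each edge of G has both endpoints in at least one bag. Running intersection: for every vertex, the bags containing it form a connected subtree. All three properties hold, so this is a valid tree decomposition of width max|bag| − 1 = 2, and hence tw(G) ≤ 2.

Yes; width 2.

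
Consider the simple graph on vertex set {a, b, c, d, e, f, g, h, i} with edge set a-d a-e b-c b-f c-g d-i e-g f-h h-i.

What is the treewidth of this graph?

A width-2 tree decomposition is:
Bags: B1 = {b, c, f}  B2 = {c, f, g}  B3 = {e, f, g}  B4 = {a, e, f}  B5 = {a, d, f}  B6 = {d, f, i}  B7 = {f, h, i}
Tree: B1–B2, B2–B3, B3–B4, B4–B5, B5–B6, B6–B7
Each bag holds 3 vertices, so the decomposition has width 2, which upper-bounds the treewidth. For the lower bound, G contains the cycle f–b–c–g–e–a–d–i–h–f, so G is not a forest; only forests have treewidth ≤ 1, hence tw(G) ≥ 2. Combining the bounds, tw(G) = 2.

2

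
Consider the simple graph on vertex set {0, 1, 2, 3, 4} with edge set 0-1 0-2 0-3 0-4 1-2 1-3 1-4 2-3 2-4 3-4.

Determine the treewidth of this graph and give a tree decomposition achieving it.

Treewidth 4.
One such decomposition:
Bags: B1 = {0, 1, 2, 3, 4}
Tree: (single bag)

With just one bag of size 5, the width is 5 − 1 = 4, so tw(G) ≤ 4. Conversely, {0, 1, 2, 3, 4} is a clique of size 5, and the vertices of any clique must share a bag in every tree decomposition; so some bag has ≥ 5 vertices and tw(G) ≥ 4. Combining the bounds, tw(G) = 4.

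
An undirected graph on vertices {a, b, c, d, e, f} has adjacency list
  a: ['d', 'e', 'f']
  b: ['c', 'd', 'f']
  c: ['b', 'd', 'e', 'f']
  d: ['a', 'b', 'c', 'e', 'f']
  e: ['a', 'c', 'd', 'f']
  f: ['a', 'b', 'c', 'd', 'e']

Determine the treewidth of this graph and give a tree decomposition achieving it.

Treewidth 3.
One such decomposition:
Bags: B1 = {a, d, e, f}  B2 = {c, d, e, f}  B3 = {b, c, d, f}
Tree: B1–B2, B2–B3

Every bag has size at most 4, so the width is 4 − 1 = 3 and tw(G) ≤ 3. Conversely, {c, d, e, f} is a clique of size 4, and the vertices of any clique must share a bag in every tree decomposition; so some bag has ≥ 4 vertices and tw(G) ≥ 3. Combining the bounds, tw(G) = 3.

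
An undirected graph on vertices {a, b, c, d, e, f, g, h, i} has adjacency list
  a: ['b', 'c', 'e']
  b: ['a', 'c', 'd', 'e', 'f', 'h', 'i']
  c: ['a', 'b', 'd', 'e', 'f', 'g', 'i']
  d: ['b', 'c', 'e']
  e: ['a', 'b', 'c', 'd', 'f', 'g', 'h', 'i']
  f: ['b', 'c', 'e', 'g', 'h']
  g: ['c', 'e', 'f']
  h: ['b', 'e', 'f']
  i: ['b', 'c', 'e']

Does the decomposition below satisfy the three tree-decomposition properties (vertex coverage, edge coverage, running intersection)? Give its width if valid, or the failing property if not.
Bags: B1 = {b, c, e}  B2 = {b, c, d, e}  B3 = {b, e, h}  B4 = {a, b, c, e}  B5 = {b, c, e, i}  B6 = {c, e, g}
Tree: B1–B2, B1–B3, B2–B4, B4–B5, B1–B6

A tree decomposition must satisfy three properties: every vertex lies in some bag; for every edge, both endpoints lie together in some bag; and for every vertex, the bags containing it form a connected subtree. Here vertex f appears in no bag, so the decomposition is invalid.

No — vertex f appears in no bag.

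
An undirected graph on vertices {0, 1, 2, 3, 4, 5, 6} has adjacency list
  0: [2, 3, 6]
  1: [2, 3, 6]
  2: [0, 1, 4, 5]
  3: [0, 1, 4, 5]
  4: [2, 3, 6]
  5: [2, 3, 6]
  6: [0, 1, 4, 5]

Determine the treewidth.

A width-3 tree decomposition is:
Bags: B1 = {1, 2, 3, 6}  B2 = {2, 3, 5, 6}  B3 = {0, 2, 3, 6}  B4 = {2, 3, 4, 6}
Tree: B1–B2, B2–B3, B3–B4
Every bag has size at most 4, so the width is 4 − 1 = 3 and tw(G) ≤ 3. For the lower bound: the 4 vertex sets {1,6}, {2,5}, {3}, {0} are disjoint, each induces a connected subgraph, and every pair is joined by at least one edge of G. Contracting each set to a single vertex therefore yields K_{4} as a minor, and since treewidth is minor-monotone, tw(G) ≥ tw(K_{4}) = 3. The upper and lower bounds meet at 3, so that is the treewidth.

3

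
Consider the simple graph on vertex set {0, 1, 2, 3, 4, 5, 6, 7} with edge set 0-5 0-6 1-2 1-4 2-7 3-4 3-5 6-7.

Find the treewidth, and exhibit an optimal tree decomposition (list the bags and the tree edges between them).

Treewidth 2.
Bags: B1 = {1, 2, 4}  B2 = {2, 4, 7}  B3 = {4, 6, 7}  B4 = {0, 4, 6}  B5 = {0, 4, 5}  B6 = {3, 4, 5}
Tree: B1–B2, B2–B3, B3–B4, B4–B5, B5–B6

Every bag has size at most 3, so the width is 3 − 1 = 2 and tw(G) ≤ 2. The edges 4–1–2–7–6–0–5–3–4 form a cycle, so G is not a tree and its treewidth is at least 2. Combining the bounds, tw(G) = 2.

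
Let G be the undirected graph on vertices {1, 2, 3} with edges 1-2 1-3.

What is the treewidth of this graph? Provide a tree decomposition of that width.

Each bag holds 2 vertices, so the decomposition has width 1, which upper-bounds the treewidth. Any graph with an edge has treewidth ≥ 1, and G has the edge 1–2. Therefore the treewidth is 1.

Treewidth 1.
One optimal decomposition is:
Bags: B1 = {1, 2}  B2 = {1, 3}
Tree: B1–B2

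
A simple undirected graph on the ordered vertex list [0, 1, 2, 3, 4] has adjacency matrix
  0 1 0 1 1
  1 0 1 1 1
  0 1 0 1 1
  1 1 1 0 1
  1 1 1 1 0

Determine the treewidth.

3

A width-3 tree decomposition is:
Bags: B1 = {1, 2, 3, 4}  B2 = {0, 1, 3, 4}
Tree: B1–B2
Every bag has size at most 4, so the width is 4 − 1 = 3 and tw(G) ≤ 3. On the other hand G contains the 4-clique {0, 1, 3, 4}. A clique must lie in a single bag of any decomposition, so no decomposition can have width below 3. The upper and lower bounds meet at 3, so that is the treewidth.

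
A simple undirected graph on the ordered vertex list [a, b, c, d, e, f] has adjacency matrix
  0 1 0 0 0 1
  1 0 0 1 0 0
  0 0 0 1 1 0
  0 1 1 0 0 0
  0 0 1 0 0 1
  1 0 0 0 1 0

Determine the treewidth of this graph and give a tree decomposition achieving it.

Every bag has size at most 3, so the width is 3 − 1 = 2 and tw(G) ≤ 2. The edges e–f–a–b–d–c–e form a cycle, so G is not a tree and its treewidth is at least 2. The upper and lower bounds meet at 2, so that is the treewidth.

Treewidth 2.
One such decomposition:
Bags: B1 = {a, e, f}  B2 = {a, b, e}  B3 = {b, d, e}  B4 = {c, d, e}
Tree: B1–B2, B2–B3, B3–B4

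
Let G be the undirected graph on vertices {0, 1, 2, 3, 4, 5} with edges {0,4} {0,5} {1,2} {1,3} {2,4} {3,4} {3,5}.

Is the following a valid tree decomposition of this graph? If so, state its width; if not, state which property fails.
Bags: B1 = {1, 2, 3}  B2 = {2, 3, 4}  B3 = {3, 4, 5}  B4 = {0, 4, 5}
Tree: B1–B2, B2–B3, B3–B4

Yes; width 2.

Checking the three conditions: (i) the bags cover all of {0, 1, 2, 3, 4, 5}; (ii) for each edge, some bag contains both endpoints; (iii) the bags containing any fixed vertex form a subtree. All hold, so the decomposition is valid with width 3 − 1 = 2.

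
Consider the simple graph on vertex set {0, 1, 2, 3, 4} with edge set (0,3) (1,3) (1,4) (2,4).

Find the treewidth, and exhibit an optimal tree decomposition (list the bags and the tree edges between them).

Treewidth 1.
One such decomposition:
Bags: B1 = {2, 4}  B2 = {1, 4}  B3 = {1, 3}  B4 = {0, 3}
Tree: B1–B2, B2–B3, B3–B4

The largest bag has 2 vertices, giving width 1; this decomposition certifies tw(G) ≤ 1. G has an edge, so its treewidth is at least 1. Hence tw(G) = 1 exactly.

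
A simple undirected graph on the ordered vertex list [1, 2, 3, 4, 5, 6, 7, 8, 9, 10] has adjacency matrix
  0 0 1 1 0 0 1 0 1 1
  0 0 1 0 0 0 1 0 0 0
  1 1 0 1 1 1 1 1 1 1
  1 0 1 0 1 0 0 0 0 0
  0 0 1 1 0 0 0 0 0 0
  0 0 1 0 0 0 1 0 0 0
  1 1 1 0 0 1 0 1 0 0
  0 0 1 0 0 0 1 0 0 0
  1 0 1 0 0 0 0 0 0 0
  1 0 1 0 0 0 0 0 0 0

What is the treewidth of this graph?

A width-2 tree decomposition is:
Bags: B1 = {2, 3, 7}  B2 = {3, 7, 8}  B3 = {1, 3, 7}  B4 = {1, 3, 9}  B5 = {3, 6, 7}  B6 = {1, 3, 4}  B7 = {3, 4, 5}  B8 = {1, 3, 10}
Tree: B1–B2, B1–B3, B3–B4, B2–B5, B3–B6, B6–B7, B4–B8
The largest bag has 3 vertices, giving width 2; this decomposition certifies tw(G) ≤ 2. On the other hand G contains the 3-clique {1, 3, 9}. A clique must lie in a single bag of any decomposition, so no decomposition can have width below 2. The upper and lower bounds meet at 2, so that is the treewidth.

2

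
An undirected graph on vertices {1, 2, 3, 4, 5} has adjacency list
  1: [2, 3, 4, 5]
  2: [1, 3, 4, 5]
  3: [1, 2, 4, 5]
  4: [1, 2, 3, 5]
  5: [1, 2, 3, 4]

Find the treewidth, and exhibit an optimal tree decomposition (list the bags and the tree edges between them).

Treewidth 4.
One optimal decomposition is:
Bags: B1 = {1, 2, 3, 4, 5}
Tree: (single bag)

With just one bag of size 5, the width is 5 − 1 = 4, so tw(G) ≤ 4. Conversely, {1, 2, 3, 4, 5} is a clique of size 5, and the vertices of any clique must share a bag in every tree decomposition; so some bag has ≥ 5 vertices and tw(G) ≥ 4. The upper and lower bounds meet at 4, so that is the treewidth.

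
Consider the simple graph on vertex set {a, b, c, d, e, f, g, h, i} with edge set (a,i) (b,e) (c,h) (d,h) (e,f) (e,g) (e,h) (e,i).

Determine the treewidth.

1

A width-1 tree decomposition is:
Bags: B1 = {d, h}  B2 = {e, h}  B3 = {e, g}  B4 = {c, h}  B5 = {e, i}  B6 = {a, i}  B7 = {b, e}  B8 = {e, f}
Tree: B1–B2, B2–B3, B2–B4, B3–B5, B5–B6, B2–B7, B5–B8
Every bag has size at most 2, so the width is 2 − 1 = 1 and tw(G) ≤ 1. Since G has at least one edge (e.g. h–d), it is not an edgeless graph, so tw(G) ≥ 1. Combining the bounds, tw(G) = 1.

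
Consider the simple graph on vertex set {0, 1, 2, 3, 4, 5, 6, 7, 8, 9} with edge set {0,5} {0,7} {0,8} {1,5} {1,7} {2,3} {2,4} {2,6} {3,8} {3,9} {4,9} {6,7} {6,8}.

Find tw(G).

A width-2 tree decomposition is:
Bags: B1 = {3, 4, 9}  B2 = {2, 3, 4}  B3 = {2, 3, 8}  B4 = {2, 6, 8}  B5 = {0, 6, 8}  B6 = {0, 6, 7}  B7 = {0, 5, 7}  B8 = {1, 5, 7}
Tree: B1–B2, B2–B3, B3–B4, B4–B5, B5–B6, B6–B7, B7–B8
The largest bag has 3 vertices, giving width 2; this decomposition certifies tw(G) ≤ 2. Since 9–4–2–3–9 is a cycle in G, G is not acyclic. Forests are exactly the graphs of treewidth ≤ 1, so tw(G) ≥ 2. The upper and lower bounds meet at 2, so that is the treewidth.

2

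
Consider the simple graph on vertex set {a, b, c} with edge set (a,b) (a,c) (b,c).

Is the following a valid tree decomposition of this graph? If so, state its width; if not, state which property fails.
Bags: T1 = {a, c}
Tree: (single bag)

A tree decomposition must satisfy three properties: every vertex lies in some bag; for every edge, both endpoints lie together in some bag; and for every vertex, the bags containing it form a connected subtree. Here vertex b appears in no bag, so the decomposition is invalid.

No — vertex b appears in no bag.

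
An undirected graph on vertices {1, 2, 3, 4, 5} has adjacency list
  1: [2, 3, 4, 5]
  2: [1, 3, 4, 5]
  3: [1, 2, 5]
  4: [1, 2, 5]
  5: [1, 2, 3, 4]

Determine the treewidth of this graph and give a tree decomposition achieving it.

Treewidth 3.
One such decomposition:
Bags: B1 = {1, 2, 3, 5}  B2 = {1, 2, 4, 5}
Tree: B1–B2

Each bag holds 4 vertices, so the decomposition has width 3, which upper-bounds the treewidth. For the lower bound, the 4 vertices {1, 2, 3, 5} are pairwise adjacent, and any tree decomposition puts a clique entirely inside one bag — forcing width ≥ 3. Therefore the treewidth is 3.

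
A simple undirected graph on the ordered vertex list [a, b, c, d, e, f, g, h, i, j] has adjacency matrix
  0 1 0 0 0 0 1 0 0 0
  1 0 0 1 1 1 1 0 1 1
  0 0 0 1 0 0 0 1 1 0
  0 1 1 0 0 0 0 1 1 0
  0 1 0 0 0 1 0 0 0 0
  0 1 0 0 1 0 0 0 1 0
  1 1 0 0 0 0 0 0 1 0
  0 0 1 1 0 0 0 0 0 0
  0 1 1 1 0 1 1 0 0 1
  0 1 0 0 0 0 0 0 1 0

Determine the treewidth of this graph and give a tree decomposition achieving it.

Treewidth 2.
One optimal decomposition is:
Bags: B1 = {b, d, i}  B2 = {c, d, i}  B3 = {b, g, i}  B4 = {b, i, j}  B5 = {b, f, i}  B6 = {a, b, g}  B7 = {c, d, h}  B8 = {b, e, f}
Tree: B1–B2, B1–B3, B1–B4, B1–B5, B3–B6, B2–B7, B5–B8

Every bag has size at most 3, so the width is 3 − 1 = 2 and tw(G) ≤ 2. On the other hand G contains the 3-clique {c, d, h}. A clique must lie in a single bag of any decomposition, so no decomposition can have width below 2. Hence tw(G) = 2 exactly.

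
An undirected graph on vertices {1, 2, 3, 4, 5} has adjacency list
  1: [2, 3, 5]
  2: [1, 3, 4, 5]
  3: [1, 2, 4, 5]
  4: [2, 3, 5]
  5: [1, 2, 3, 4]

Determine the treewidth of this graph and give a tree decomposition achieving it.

Every bag has size at most 4, so the width is 4 − 1 = 3 and tw(G) ≤ 3. Conversely, {1, 2, 3, 5} is a clique of size 4, and the vertices of any clique must share a bag in every tree decomposition; so some bag has ≥ 4 vertices and tw(G) ≥ 3. Hence tw(G) = 3 exactly.

Treewidth 3.
One optimal decomposition is:
Bags: B1 = {1, 2, 3, 5}  B2 = {2, 3, 4, 5}
Tree: B1–B2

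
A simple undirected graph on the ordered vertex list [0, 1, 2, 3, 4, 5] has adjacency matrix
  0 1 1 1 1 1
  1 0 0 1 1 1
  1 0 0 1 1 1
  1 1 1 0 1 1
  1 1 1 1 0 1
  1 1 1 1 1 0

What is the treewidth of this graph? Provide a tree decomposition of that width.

Treewidth 4.
One such decomposition:
Bags: B1 = {0, 1, 3, 4, 5}  B2 = {0, 2, 3, 4, 5}
Tree: B1–B2

Each bag holds 5 vertices, so the decomposition has width 4, which upper-bounds the treewidth. For the lower bound, the 5 vertices {0, 1, 3, 4, 5} are pairwise adjacent, and any tree decomposition puts a clique entirely inside one bag — forcing width ≥ 4. Hence tw(G) = 4 exactly.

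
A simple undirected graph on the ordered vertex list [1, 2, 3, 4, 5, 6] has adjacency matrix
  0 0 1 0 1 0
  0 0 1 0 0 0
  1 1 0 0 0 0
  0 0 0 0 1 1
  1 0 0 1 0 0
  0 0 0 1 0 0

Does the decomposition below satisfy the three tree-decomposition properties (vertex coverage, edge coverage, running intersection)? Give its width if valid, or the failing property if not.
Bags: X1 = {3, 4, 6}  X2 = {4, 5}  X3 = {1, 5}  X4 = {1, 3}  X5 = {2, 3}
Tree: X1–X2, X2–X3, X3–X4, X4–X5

No — bags containing vertex 3 are not connected in the tree.

A tree decomposition must satisfy three properties: every vertex lies in some bag; for every edge, both endpoints lie together in some bag; and for every vertex, the bags containing it form a connected subtree. Here bags containing vertex 3 are not connected in the tree, so the decomposition is invalid.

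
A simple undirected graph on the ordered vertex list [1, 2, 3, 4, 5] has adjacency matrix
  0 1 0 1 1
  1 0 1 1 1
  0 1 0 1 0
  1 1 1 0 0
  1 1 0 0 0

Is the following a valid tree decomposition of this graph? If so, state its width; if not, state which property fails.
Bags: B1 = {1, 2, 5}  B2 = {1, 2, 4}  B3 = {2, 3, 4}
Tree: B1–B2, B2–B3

Yes; width 2.

Every vertex of G appears in some bag (union = {1, 2, 3, 4, 5}); every edge is covered by a bag; and for each vertex v the set of bags containing v is connected in the bag tree. The decomposition is therefore valid. The largest bag has 3 vertices, so the width is 2.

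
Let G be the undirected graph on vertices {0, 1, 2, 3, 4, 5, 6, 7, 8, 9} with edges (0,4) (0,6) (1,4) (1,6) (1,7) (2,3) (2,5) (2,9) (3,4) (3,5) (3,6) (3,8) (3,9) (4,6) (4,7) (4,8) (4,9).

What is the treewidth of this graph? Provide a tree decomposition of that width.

Treewidth 2.
Bags: B1 = {0, 4, 6}  B2 = {3, 4, 6}  B3 = {3, 4, 9}  B4 = {1, 4, 6}  B5 = {2, 3, 9}  B6 = {1, 4, 7}  B7 = {2, 3, 5}  B8 = {3, 4, 8}
Tree: B1–B2, B2–B3, B2–B4, B3–B5, B4–B6, B5–B7, B3–B8

Every bag has size at most 3, so the width is 3 − 1 = 2 and tw(G) ≤ 2. For the lower bound, the 3 vertices {2, 3, 9} are pairwise adjacent, and any tree decomposition puts a clique entirely inside one bag — forcing width ≥ 2. Combining the bounds, tw(G) = 2.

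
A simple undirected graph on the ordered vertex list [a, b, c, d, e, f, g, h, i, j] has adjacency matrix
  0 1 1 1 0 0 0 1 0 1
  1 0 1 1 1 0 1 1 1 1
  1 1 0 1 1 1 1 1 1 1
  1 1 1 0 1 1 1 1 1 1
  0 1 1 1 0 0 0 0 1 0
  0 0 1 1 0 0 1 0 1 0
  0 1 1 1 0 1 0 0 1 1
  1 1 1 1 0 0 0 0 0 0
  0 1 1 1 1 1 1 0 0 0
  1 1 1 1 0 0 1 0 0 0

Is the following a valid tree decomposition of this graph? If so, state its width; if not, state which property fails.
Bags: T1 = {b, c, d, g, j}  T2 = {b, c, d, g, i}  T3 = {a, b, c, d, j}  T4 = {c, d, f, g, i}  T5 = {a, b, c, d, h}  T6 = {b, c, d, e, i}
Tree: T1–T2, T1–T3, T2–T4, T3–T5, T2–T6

Every vertex of G appears in some bag (union = {a, b, c, d, e, f, g, h, i, j}); every edge is covered by a bag; and for each vertex v the set of bags containing v is connected in the bag tree. The decomposition is therefore valid. The largest bag has 5 vertices, so the width is 4.

Yes; width 4.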